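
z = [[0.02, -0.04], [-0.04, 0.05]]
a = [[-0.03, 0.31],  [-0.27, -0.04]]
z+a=[[-0.01, 0.27], [-0.31, 0.01]]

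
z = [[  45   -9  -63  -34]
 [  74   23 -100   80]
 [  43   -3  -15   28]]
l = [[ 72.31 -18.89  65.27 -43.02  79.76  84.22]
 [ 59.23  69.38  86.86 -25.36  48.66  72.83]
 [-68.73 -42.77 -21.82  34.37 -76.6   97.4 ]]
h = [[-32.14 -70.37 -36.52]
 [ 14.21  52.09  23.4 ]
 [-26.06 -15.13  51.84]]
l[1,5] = 72.83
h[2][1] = -15.13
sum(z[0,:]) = -61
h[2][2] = 51.84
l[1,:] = [59.23, 69.38, 86.86, -25.36, 48.66, 72.83]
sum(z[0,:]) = -61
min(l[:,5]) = 72.83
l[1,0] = 59.23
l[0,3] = -43.02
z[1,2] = -100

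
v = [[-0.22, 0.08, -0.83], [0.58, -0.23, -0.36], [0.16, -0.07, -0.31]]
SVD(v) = [[-0.8, 0.56, -0.20],[-0.48, -0.81, -0.33],[-0.35, -0.17, 0.92]] @ diag([0.964534104206896, 0.6773889232349118, 0.004267141953078464]) @ [[-0.17, 0.07, 0.98], [-0.92, 0.36, -0.18], [-0.37, -0.93, 0.01]]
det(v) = 0.00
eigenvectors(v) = [[(-0.04+0.53j), (-0.04-0.53j), (-0.38+0j)], [(0.79+0j), 0.79-0.00j, (-0.93+0j)], [0.28+0.12j, (0.28-0.12j), (0.02+0j)]]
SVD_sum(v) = [[0.13,-0.06,-0.76],[0.08,-0.03,-0.46],[0.06,-0.03,-0.33]] + [[-0.35, 0.14, -0.07], [0.5, -0.20, 0.10], [0.11, -0.04, 0.02]] + [[0.00, 0.00, -0.0], [0.00, 0.0, -0.0], [-0.00, -0.0, 0.0]]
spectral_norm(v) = 0.96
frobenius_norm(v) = 1.18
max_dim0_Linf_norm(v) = 0.83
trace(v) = -0.76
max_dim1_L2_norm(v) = 0.86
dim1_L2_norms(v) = [0.86, 0.72, 0.36]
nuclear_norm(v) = 1.65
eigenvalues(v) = [(-0.39+0.33j), (-0.39-0.33j), (0.01+0j)]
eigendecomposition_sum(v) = [[(-0.11+0.19j), (0.04-0.08j), -0.41-0.14j], [0.29+0.15j, (-0.12-0.05j), (-0.17+0.63j)], [0.08+0.10j, (-0.03-0.04j), (-0.16+0.2j)]] + [[-0.11-0.19j, 0.04+0.08j, (-0.41+0.14j)], [(0.29-0.15j), (-0.12+0.05j), -0.17-0.63j], [(0.08-0.1j), -0.03+0.04j, -0.16-0.20j]] + [[0j, 0.00+0.00j, -0.01-0.00j], [(0.01+0j), 0.01+0.00j, (-0.02-0j)], [-0.00-0.00j, -0.00-0.00j, 0j]]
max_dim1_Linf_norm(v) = 0.83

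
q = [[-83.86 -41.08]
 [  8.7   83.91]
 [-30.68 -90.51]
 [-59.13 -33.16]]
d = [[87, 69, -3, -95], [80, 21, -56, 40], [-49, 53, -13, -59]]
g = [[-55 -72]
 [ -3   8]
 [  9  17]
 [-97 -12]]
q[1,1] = 83.91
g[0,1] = -72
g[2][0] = 9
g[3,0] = -97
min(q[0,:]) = -83.86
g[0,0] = -55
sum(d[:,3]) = -114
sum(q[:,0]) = -164.97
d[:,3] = [-95, 40, -59]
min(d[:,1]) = 21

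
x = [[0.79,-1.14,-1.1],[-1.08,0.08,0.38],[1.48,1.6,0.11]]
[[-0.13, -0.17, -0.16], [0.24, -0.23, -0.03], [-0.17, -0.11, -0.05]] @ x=[[-0.16, -0.12, 0.06],[0.39, -0.34, -0.35],[-0.09, 0.1, 0.14]]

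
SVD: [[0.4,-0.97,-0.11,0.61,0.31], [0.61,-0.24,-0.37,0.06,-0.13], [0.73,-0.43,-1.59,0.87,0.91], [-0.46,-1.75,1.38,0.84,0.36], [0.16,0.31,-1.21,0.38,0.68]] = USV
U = [[-0.0,  -0.48,  0.36,  -0.74,  0.30], [-0.14,  -0.11,  0.73,  0.56,  0.35], [-0.6,  -0.54,  -0.01,  0.12,  -0.57], [0.62,  -0.66,  -0.25,  0.33,  0.05], [-0.48,  -0.14,  -0.53,  0.11,  0.68]]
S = [2.85, 2.54, 0.81, 0.0, 0.0]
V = [[-0.31, -0.33, 0.86, -0.07, -0.22], [-0.15, 0.73, 0.08, -0.55, -0.38], [0.75, -0.29, 0.0, -0.20, -0.55], [-0.52, -0.23, -0.43, 0.22, -0.66], [-0.21, -0.47, -0.26, -0.78, 0.24]]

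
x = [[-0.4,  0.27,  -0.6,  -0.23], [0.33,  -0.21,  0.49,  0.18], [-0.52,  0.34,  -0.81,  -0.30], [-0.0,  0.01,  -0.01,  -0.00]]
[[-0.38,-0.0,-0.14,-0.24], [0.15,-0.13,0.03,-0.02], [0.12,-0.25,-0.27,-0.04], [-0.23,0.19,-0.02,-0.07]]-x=[[0.02, -0.27, 0.46, -0.01], [-0.18, 0.08, -0.46, -0.20], [0.64, -0.59, 0.54, 0.26], [-0.23, 0.18, -0.01, -0.07]]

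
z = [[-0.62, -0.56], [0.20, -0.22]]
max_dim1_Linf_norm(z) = 0.62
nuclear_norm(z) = 1.13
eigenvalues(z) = [(-0.42+0.27j), (-0.42-0.27j)]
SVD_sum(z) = [[-0.62, -0.56], [0.00, 0.0]] + [[0.00, -0.00], [0.20, -0.22]]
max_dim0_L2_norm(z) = 0.65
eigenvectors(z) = [[0.86+0.00j, 0.86-0.00j],[-0.31-0.41j, (-0.31+0.41j)]]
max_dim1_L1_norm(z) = 1.18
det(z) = 0.25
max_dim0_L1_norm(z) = 0.82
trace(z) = -0.84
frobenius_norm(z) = 0.89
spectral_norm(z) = 0.84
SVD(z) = [[-1.00,0.0], [0.0,1.00]] @ diag([0.8354645712817261, 0.2973196093987776]) @ [[0.74, 0.67], [0.67, -0.74]]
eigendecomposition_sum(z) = [[(-0.31-0.02j),-0.28-0.44j],[0.10+0.16j,-0.11+0.29j]] + [[-0.31+0.02j, (-0.28+0.44j)], [(0.1-0.16j), (-0.11-0.29j)]]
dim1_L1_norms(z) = [1.18, 0.42]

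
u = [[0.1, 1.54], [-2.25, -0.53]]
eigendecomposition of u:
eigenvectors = [[(-0.11-0.63j),  (-0.11+0.63j)], [0.77+0.00j,  0.77-0.00j]]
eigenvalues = [(-0.22+1.83j), (-0.22-1.83j)]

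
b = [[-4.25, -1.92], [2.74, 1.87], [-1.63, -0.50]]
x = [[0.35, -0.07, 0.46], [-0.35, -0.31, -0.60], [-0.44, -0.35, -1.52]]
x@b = [[-2.43, -1.03], [1.62, 0.39], [3.39, 0.95]]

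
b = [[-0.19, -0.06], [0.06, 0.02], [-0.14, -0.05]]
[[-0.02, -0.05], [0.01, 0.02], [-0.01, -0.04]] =b @ [[0.33,0.20], [-0.67,0.15]]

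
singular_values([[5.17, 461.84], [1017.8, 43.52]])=[1019.11, 461.02]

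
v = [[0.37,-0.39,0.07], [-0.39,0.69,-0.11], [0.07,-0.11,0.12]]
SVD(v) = [[-0.55, -0.82, 0.18], [0.82, -0.49, 0.29], [-0.15, 0.31, 0.94]] @ diag([0.9714983434581259, 0.10947089856568842, 0.09903075797618549]) @ [[-0.55,0.82,-0.15], [-0.82,-0.49,0.31], [0.18,0.29,0.94]]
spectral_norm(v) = 0.97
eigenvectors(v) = [[0.55,  -0.82,  0.18],[-0.82,  -0.49,  0.29],[0.15,  0.31,  0.94]]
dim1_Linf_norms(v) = [0.39, 0.69, 0.12]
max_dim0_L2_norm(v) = 0.8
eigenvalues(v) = [0.97, 0.11, 0.1]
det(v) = 0.01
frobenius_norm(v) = 0.98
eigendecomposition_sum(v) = [[0.29, -0.44, 0.08], [-0.44, 0.66, -0.12], [0.08, -0.12, 0.02]] + [[0.07, 0.04, -0.03], [0.04, 0.03, -0.02], [-0.03, -0.02, 0.01]] + [[0.00, 0.01, 0.02], [0.01, 0.01, 0.03], [0.02, 0.03, 0.09]]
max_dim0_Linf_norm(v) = 0.69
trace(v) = 1.18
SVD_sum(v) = [[0.29,-0.44,0.08], [-0.44,0.66,-0.12], [0.08,-0.12,0.02]] + [[0.07, 0.04, -0.03], [0.04, 0.03, -0.02], [-0.03, -0.02, 0.01]] + [[0.00,0.01,0.02], [0.01,0.01,0.03], [0.02,0.03,0.09]]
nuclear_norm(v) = 1.18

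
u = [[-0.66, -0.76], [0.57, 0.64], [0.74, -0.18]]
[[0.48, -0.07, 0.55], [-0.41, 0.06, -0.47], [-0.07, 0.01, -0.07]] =u @ [[-0.20, 0.03, -0.23], [-0.46, 0.07, -0.53]]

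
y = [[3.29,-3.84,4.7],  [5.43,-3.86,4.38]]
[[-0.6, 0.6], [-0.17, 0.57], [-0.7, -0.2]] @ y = [[1.28, -0.01, -0.19], [2.54, -1.55, 1.70], [-3.39, 3.46, -4.17]]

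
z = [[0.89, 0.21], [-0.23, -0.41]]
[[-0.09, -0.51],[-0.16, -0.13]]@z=[[0.04, 0.19],[-0.11, 0.02]]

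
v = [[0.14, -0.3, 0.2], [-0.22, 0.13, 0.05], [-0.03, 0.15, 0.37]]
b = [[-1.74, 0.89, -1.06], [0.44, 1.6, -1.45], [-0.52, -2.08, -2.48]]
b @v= [[-0.41,0.48,-0.70], [-0.25,-0.14,-0.37], [0.46,-0.49,-1.13]]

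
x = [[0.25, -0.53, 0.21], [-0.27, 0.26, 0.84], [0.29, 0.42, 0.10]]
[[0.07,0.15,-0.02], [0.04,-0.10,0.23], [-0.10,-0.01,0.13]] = x @ [[-0.12,0.22,0.1], [-0.16,-0.17,0.19], [0.06,-0.00,0.25]]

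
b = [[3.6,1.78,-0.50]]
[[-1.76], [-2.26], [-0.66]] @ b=[[-6.34, -3.13, 0.88], [-8.14, -4.02, 1.13], [-2.38, -1.17, 0.33]]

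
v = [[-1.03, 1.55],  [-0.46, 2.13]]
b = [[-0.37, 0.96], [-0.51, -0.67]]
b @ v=[[-0.06, 1.47],[0.83, -2.22]]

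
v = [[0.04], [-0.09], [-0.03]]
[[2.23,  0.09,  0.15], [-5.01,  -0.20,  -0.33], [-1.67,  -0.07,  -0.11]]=v @ [[55.69,2.25,3.7]]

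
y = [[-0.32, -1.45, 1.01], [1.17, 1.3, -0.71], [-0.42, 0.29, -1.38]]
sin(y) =[[-0.24,-1.66,1.07], [1.37,1.65,-0.71], [-0.4,0.35,-1.21]]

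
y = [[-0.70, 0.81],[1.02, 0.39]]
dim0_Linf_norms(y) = [1.02, 0.81]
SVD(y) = [[-0.69,0.73], [0.73,0.69]] @ diag([1.2522281892930172, 0.8777952847560365]) @ [[0.98,  -0.22], [0.22,  0.98]]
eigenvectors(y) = [[-0.84, -0.45], [0.54, -0.89]]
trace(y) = -0.31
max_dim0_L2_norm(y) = 1.24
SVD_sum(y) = [[-0.84,0.19], [0.89,-0.20]] + [[0.14, 0.62],  [0.13, 0.59]]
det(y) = -1.10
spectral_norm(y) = 1.25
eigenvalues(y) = [-1.21, 0.9]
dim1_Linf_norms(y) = [0.81, 1.02]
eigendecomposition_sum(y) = [[-0.92, 0.46],[0.58, -0.3]] + [[0.22, 0.35],[0.44, 0.69]]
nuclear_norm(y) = 2.13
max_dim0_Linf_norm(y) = 1.02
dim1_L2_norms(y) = [1.07, 1.09]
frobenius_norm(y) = 1.53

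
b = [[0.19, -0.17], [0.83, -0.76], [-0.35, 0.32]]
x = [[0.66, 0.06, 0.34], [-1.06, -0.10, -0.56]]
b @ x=[[0.31, 0.03, 0.16], [1.35, 0.13, 0.71], [-0.57, -0.05, -0.3]]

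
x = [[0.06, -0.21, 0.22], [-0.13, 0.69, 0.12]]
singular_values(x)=[0.74, 0.25]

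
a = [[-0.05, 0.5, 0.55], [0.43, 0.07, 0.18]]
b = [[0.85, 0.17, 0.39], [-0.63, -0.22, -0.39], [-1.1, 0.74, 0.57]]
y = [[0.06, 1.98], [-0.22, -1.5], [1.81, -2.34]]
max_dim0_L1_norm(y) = 5.82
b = y @ a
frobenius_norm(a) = 0.88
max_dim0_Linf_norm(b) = 1.1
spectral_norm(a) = 0.77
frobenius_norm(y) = 3.87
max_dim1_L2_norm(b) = 1.44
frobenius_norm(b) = 1.89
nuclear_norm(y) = 4.99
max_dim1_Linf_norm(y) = 2.34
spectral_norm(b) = 1.58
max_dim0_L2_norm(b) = 1.53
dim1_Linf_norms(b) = [0.85, 0.63, 1.1]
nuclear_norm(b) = 2.62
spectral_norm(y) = 3.62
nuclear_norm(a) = 1.20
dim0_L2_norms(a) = [0.43, 0.5, 0.58]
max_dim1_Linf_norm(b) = 1.1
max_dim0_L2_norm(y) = 3.41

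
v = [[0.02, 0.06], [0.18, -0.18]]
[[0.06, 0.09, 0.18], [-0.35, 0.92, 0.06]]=v @ [[-0.74,5.00,2.5], [1.20,-0.11,2.19]]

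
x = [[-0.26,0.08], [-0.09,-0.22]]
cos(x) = [[0.97, 0.02],[-0.02, 0.98]]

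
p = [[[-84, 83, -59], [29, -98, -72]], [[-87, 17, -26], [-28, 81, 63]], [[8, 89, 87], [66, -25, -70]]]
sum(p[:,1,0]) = 67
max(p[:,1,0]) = 66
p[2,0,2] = 87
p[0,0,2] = -59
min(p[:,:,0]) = -87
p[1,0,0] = -87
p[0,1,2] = -72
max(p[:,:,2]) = 87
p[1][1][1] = 81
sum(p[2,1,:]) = -29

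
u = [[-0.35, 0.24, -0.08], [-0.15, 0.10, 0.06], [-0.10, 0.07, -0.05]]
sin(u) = [[-0.35, 0.24, -0.08], [-0.15, 0.1, 0.06], [-0.10, 0.07, -0.05]]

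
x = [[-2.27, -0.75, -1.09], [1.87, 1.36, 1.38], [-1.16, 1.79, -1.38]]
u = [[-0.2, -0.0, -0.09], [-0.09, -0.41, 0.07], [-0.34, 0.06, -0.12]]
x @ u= [[0.89, 0.24, 0.28], [-0.97, -0.47, -0.24], [0.54, -0.82, 0.40]]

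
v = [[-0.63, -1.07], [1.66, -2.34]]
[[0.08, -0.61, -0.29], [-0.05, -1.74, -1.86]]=v @ [[-0.07, -0.13, -0.40], [-0.03, 0.65, 0.51]]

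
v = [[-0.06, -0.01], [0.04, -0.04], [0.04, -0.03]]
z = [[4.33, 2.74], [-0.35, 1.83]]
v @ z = [[-0.26, -0.18],  [0.19, 0.04],  [0.18, 0.05]]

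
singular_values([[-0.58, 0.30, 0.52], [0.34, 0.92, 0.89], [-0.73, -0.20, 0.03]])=[1.42, 1.0, 0.0]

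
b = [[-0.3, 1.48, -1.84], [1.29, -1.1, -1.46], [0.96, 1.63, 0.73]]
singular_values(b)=[2.5, 2.45, 1.59]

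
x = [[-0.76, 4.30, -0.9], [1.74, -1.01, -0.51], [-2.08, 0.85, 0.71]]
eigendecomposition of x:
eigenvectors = [[0.78, -0.70, 0.41], [-0.43, -0.42, 0.26], [0.46, 0.58, 0.88]]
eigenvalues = [-3.64, 2.58, -0.0]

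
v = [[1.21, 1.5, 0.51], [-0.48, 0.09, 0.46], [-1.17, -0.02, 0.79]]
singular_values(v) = [2.12, 1.38, 0.03]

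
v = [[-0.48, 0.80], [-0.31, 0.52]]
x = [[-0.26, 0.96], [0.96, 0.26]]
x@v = [[-0.17,0.29], [-0.54,0.90]]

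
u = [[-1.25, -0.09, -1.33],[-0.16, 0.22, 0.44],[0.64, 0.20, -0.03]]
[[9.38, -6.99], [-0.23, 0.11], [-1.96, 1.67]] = u @ [[-4.09, 3.26], [2.80, -1.76], [-3.40, 2.31]]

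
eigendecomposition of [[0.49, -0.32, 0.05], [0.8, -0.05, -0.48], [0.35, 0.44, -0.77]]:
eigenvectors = [[-0.37+0.00j, 0.27+0.11j, 0.27-0.11j],[-0.71+0.00j, 0.72+0.00j, (0.72-0j)],[(-0.6+0j), 0.60-0.16j, (0.6+0.16j)]]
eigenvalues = [(-0.03+0j), (-0.15+0.23j), (-0.15-0.23j)]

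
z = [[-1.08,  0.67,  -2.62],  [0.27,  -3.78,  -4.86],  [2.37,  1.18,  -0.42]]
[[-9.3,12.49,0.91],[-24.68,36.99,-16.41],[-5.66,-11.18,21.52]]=z @[[-1.90,-3.38,5.78], [0.62,-4.28,6.22], [4.49,-4.47,-1.14]]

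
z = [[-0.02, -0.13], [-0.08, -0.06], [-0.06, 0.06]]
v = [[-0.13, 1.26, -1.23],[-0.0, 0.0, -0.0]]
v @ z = [[-0.02, -0.13], [0.0, 0.00]]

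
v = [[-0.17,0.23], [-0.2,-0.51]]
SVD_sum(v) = [[0.04,  0.18], [-0.13,  -0.53]] + [[-0.21, 0.05], [-0.07, 0.02]]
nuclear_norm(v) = 0.80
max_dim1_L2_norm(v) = 0.55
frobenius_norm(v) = 0.62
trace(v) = -0.68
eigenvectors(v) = [[0.73+0.00j, 0.73-0.00j],[-0.54+0.42j, -0.54-0.42j]]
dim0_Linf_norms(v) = [0.2, 0.51]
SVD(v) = [[-0.32, 0.95], [0.95, 0.32]] @ diag([0.5729352633689737, 0.23161430005145345]) @ [[-0.24, -0.97], [-0.97, 0.24]]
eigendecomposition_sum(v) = [[-0.09+0.29j,(0.11+0.3j)], [(-0.1-0.26j),(-0.26-0.16j)]] + [[-0.08-0.29j, 0.12-0.30j],[-0.10+0.26j, (-0.26+0.16j)]]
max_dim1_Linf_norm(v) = 0.51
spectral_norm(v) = 0.57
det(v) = 0.13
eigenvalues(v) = [(-0.34+0.13j), (-0.34-0.13j)]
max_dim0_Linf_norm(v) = 0.51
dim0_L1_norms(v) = [0.37, 0.74]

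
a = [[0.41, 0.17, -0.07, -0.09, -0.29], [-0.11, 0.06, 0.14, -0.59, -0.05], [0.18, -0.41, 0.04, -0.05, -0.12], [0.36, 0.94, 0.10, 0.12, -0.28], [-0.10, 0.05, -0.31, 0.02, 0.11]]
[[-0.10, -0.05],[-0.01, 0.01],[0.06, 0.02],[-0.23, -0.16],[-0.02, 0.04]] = a @ [[-0.04, -0.13],  [-0.20, -0.11],  [0.09, -0.13],  [0.02, -0.04],  [0.14, -0.02]]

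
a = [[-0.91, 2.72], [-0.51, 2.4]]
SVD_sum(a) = [[-0.78,2.76],[-0.66,2.36]] + [[-0.13, -0.04], [0.15, 0.04]]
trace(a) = 1.49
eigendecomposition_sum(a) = [[-0.51, 0.49], [-0.09, 0.09]] + [[-0.4, 2.23], [-0.42, 2.31]]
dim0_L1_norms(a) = [1.42, 5.12]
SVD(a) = [[-0.76, -0.65], [-0.65, 0.76]] @ diag([3.7685402196073423, 0.21143465468520883]) @ [[0.27, -0.96], [0.96, 0.27]]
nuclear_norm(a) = 3.98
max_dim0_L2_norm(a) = 3.63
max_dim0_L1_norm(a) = 5.12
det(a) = -0.80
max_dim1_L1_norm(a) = 3.63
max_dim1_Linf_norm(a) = 2.72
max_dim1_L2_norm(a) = 2.87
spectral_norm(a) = 3.77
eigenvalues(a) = [-0.42, 1.91]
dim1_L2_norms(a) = [2.87, 2.45]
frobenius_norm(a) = 3.77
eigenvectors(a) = [[-0.98,-0.69], [-0.18,-0.72]]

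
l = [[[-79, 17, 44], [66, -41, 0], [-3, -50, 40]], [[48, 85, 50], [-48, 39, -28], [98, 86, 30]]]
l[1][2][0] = 98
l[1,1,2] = -28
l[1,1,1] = 39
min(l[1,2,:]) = 30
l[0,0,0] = -79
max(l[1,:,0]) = 98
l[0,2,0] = -3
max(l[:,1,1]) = 39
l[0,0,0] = -79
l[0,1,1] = -41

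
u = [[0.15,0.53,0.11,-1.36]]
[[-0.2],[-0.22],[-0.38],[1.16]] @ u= [[-0.03,-0.11,-0.02,0.27], [-0.03,-0.12,-0.02,0.3], [-0.06,-0.2,-0.04,0.52], [0.17,0.61,0.13,-1.58]]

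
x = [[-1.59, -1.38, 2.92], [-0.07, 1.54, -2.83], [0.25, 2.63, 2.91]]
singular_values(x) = [5.07, 3.43, 1.15]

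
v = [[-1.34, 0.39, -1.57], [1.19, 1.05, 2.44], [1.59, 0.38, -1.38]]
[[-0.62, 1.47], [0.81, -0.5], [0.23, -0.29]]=v @ [[0.28, -0.58], [0.06, 0.76], [0.17, -0.25]]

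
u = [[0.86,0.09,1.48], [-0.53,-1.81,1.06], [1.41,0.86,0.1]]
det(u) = 2.30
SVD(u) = [[0.0, -0.84, -0.53], [0.84, -0.29, 0.46], [-0.54, -0.45, 0.71]] @ diag([2.4722893459601685, 2.0072281841450548, 0.4639185344708584]) @ [[-0.49, -0.80, 0.34], [-0.60, 0.03, -0.80], [0.63, -0.59, -0.5]]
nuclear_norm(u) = 4.94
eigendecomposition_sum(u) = [[1.17, 0.27, 1.06], [0.09, 0.02, 0.08], [0.91, 0.21, 0.82]] + [[-0.17, 0.12, 0.21],[0.18, -0.13, -0.22],[0.14, -0.1, -0.18]] + [[-0.14, -0.3, 0.21], [-0.80, -1.7, 1.21], [0.36, 0.76, -0.54]]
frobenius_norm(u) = 3.22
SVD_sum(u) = [[-0.01, -0.01, 0.0],[-1.01, -1.67, 0.71],[0.66, 1.08, -0.46]] + [[1.02, -0.05, 1.35], [0.35, -0.02, 0.46], [0.55, -0.03, 0.72]] + [[-0.16, 0.15, 0.12], [0.14, -0.13, -0.11], [0.21, -0.20, -0.16]]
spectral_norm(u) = 2.47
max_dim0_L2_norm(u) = 2.01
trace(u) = -0.85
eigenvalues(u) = [2.01, -0.48, -2.38]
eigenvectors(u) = [[-0.79, 0.59, 0.16],[-0.06, -0.63, 0.90],[-0.61, -0.5, -0.40]]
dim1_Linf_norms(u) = [1.48, 1.81, 1.41]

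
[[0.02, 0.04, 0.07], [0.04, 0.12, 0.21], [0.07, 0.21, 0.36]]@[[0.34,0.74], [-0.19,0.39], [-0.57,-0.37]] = [[-0.04, 0.0], [-0.13, -0.00], [-0.22, 0.00]]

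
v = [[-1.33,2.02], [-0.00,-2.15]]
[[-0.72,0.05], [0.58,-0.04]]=v @ [[0.13, -0.01], [-0.27, 0.02]]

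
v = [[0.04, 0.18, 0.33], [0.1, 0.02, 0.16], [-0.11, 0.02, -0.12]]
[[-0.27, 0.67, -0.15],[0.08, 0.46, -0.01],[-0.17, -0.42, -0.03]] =v@[[0.81, -0.07, -0.5], [-2.22, -2.18, -1.57], [0.28, 3.22, 0.46]]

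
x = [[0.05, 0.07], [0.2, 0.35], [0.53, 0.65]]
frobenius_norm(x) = 0.93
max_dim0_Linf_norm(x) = 0.65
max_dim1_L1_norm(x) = 1.18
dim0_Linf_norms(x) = [0.53, 0.65]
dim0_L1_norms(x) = [0.78, 1.07]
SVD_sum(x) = [[0.05, 0.07],  [0.24, 0.32],  [0.51, 0.67]] + [[-0.00, 0.00], [-0.04, 0.03], [0.02, -0.02]]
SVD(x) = [[-0.09, -0.05], [-0.43, -0.90], [-0.9, 0.43]] @ diag([0.9325877588496504, 0.059833703243125785]) @ [[-0.61, -0.79], [0.79, -0.61]]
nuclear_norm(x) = 0.99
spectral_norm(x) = 0.93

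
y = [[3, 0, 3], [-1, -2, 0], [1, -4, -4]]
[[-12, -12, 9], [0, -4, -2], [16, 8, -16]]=y @ [[0, 0, 0], [0, 2, 1], [-4, -4, 3]]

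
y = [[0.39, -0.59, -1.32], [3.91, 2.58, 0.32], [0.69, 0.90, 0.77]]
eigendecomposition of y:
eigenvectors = [[(-0.18+0.37j), (-0.18-0.37j), (0.46+0j)], [0.84+0.00j, (0.84-0j), -0.75+0.00j], [(0.29-0.2j), (0.29+0.2j), (0.47+0j)]]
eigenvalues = [(1.87+1.65j), (1.87-1.65j), 0j]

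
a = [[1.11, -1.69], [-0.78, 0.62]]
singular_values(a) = [2.24, 0.28]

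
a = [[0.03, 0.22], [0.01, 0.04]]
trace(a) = 0.07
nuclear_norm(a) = 0.23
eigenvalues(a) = [-0.01, 0.08]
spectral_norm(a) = 0.23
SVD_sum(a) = [[0.03,0.22], [0.01,0.04]] + [[-0.00, 0.0], [0.0, -0.00]]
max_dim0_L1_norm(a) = 0.26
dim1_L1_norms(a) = [0.25, 0.05]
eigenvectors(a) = [[-0.98, -0.97], [0.19, -0.23]]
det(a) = -0.00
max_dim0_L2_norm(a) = 0.22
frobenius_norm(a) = 0.23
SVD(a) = [[-0.98,-0.18],[-0.18,0.98]] @ diag([0.22578836243810663, 0.004428926226320105]) @ [[-0.14, -0.99], [0.99, -0.14]]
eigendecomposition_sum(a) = [[-0.01,0.03],[0.0,-0.01]] + [[0.04, 0.19], [0.01, 0.05]]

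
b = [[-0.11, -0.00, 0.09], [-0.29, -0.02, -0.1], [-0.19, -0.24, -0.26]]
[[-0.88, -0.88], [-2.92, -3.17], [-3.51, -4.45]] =b @ [[9.17, 9.64], [5.81, 8.67], [1.43, 2.05]]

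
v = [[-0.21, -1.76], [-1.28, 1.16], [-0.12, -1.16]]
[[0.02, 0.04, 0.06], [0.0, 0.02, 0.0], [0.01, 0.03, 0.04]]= v @ [[-0.01,-0.03,-0.03], [-0.01,-0.02,-0.03]]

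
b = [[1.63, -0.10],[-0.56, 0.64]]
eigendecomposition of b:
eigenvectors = [[0.88, 0.10], [-0.47, 1.00]]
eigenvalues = [1.68, 0.59]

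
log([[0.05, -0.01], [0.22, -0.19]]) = [[-3.27-0.14j, 0.07+0.14j], [(-1.49-3.13j), -1.65+3.28j]]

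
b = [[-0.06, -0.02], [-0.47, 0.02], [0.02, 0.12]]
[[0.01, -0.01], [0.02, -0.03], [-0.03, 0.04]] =b @[[-0.05, 0.07], [-0.22, 0.34]]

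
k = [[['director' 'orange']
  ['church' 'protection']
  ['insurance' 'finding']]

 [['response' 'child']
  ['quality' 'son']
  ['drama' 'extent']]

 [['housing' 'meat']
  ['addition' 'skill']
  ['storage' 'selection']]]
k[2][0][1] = 'meat'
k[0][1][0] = 'church'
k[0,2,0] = 'insurance'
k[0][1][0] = 'church'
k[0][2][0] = 'insurance'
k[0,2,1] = 'finding'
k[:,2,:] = [['insurance', 'finding'], ['drama', 'extent'], ['storage', 'selection']]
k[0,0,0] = 'director'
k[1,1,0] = 'quality'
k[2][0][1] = 'meat'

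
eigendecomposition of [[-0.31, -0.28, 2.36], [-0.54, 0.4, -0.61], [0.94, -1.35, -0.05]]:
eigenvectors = [[-0.66, 0.88, 0.82], [0.45, 0.1, 0.58], [-0.60, -0.46, 0.04]]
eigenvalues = [2.01, -1.57, -0.4]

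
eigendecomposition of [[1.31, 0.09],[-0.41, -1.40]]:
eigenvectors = [[0.99, -0.03], [-0.15, 1.00]]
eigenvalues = [1.3, -1.39]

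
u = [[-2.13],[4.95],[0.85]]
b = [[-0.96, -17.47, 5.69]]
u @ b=[[2.04, 37.21, -12.12], [-4.75, -86.48, 28.17], [-0.82, -14.85, 4.84]]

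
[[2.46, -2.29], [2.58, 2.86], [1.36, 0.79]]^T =[[2.46,  2.58,  1.36],[-2.29,  2.86,  0.79]]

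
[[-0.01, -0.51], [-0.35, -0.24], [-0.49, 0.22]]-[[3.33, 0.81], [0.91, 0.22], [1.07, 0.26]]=[[-3.34, -1.32], [-1.26, -0.46], [-1.56, -0.04]]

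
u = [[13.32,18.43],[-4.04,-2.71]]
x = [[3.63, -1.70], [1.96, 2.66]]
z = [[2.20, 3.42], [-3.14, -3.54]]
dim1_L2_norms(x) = [4.01, 3.3]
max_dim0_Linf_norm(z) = 3.54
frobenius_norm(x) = 5.19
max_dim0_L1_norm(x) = 5.59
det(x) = 12.99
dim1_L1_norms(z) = [5.62, 6.68]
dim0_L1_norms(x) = [5.59, 4.36]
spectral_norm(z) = 6.22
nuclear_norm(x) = 7.28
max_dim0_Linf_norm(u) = 18.43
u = x @ z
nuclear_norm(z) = 6.70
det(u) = 38.36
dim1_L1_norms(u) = [31.75, 6.75]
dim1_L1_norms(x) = [5.33, 4.62]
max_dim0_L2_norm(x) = 4.13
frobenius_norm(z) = 6.24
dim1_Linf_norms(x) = [3.63, 2.66]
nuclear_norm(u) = 24.85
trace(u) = 10.61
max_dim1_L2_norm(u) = 22.74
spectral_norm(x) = 4.14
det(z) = 2.95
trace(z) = -1.34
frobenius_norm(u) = 23.25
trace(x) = 6.29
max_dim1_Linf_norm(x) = 3.63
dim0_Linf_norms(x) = [3.63, 2.66]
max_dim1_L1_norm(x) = 5.33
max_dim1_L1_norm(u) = 31.75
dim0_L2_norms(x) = [4.13, 3.16]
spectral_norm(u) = 23.20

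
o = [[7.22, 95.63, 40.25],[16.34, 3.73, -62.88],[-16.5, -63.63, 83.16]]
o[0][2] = 40.25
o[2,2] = 83.16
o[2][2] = 83.16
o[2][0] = -16.5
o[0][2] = 40.25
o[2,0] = -16.5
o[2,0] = -16.5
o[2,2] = 83.16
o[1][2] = -62.88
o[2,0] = -16.5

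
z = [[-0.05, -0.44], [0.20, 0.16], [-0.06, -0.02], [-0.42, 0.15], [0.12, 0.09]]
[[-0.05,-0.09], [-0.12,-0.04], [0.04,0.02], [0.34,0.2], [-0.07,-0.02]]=z@[[-0.74,-0.39], [0.20,0.26]]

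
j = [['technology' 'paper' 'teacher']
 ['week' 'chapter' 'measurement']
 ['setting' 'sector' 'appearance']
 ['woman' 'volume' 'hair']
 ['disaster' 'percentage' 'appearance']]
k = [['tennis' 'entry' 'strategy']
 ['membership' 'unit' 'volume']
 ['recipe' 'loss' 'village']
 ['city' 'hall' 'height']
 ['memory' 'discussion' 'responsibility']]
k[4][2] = 'responsibility'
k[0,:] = ['tennis', 'entry', 'strategy']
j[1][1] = 'chapter'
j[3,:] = ['woman', 'volume', 'hair']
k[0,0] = 'tennis'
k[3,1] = 'hall'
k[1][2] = 'volume'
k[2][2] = 'village'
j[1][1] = 'chapter'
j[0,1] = 'paper'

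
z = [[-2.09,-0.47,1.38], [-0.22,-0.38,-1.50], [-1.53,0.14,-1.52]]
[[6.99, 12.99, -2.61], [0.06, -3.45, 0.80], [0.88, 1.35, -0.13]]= z @ [[-1.92,-4.01,0.77],[-3.22,-0.76,0.13],[1.06,3.08,-0.68]]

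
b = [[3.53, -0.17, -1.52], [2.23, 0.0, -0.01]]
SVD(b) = [[-0.87, -0.49],[-0.49, 0.87]] @ diag([4.379390359431258, 0.770804825958263]) @ [[-0.95, 0.03, 0.30], [0.31, 0.11, 0.95]]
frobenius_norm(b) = 4.45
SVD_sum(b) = [[3.64,-0.13,-1.17], [2.02,-0.07,-0.65]] + [[-0.11, -0.04, -0.35], [0.21, 0.07, 0.64]]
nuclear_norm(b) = 5.15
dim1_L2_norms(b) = [3.85, 2.23]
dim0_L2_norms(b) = [4.18, 0.17, 1.52]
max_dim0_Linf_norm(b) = 3.53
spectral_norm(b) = 4.38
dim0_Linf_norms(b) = [3.53, 0.17, 1.52]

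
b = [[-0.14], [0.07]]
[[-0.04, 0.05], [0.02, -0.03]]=b @ [[0.30, -0.37]]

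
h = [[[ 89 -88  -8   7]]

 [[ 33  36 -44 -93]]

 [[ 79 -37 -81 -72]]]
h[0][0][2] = -8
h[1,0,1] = 36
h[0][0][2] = -8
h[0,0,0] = 89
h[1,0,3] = -93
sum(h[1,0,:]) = -68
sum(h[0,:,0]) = 89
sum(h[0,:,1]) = -88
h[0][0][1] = -88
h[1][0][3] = -93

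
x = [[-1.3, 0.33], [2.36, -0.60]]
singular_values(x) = [2.78, 0.0]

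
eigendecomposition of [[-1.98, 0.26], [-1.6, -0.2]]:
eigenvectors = [[-0.68, -0.17], [-0.73, -0.99]]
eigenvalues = [-1.7, -0.48]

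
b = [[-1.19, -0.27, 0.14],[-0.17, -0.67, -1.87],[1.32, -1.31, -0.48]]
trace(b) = -2.34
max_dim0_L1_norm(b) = 2.68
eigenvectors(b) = [[-0.12,  0.55,  0.18], [0.72,  0.78,  0.81], [-0.68,  0.3,  0.55]]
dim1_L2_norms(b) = [1.23, 1.99, 1.92]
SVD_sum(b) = [[-0.22, 0.27, 0.33], [0.72, -0.9, -1.11], [0.75, -0.93, -1.15]] + [[-0.74, 0.03, -0.5],[-0.96, 0.04, -0.66],[0.72, -0.03, 0.49]] + [[-0.24, -0.57, 0.31], [0.08, 0.18, -0.10], [-0.14, -0.34, 0.18]]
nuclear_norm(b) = 4.90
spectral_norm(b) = 2.36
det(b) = 3.38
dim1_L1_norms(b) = [1.6, 2.71, 3.11]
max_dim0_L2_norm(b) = 1.94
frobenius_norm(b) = 3.03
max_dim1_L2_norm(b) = 1.99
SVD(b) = [[-0.2, -0.52, 0.83], [0.68, -0.69, -0.26], [0.71, 0.51, 0.49]] @ diag([2.356082647408682, 1.7080155769028749, 0.8389024661048738]) @ [[0.45, -0.56, -0.69], [0.82, -0.04, 0.56], [-0.34, -0.83, 0.45]]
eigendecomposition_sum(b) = [[0.07, -0.09, 0.10],[-0.38, 0.50, -0.61],[0.36, -0.47, 0.58]] + [[-1.91, 0.11, 0.46], [-2.74, 0.16, 0.66], [-1.04, 0.06, 0.25]] + [[0.65, -0.29, -0.43],[2.95, -1.32, -1.93],[2.00, -0.90, -1.31]]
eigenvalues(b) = [1.14, -1.5, -1.98]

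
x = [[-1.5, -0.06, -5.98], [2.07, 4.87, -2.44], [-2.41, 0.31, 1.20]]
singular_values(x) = [6.96, 5.0, 2.42]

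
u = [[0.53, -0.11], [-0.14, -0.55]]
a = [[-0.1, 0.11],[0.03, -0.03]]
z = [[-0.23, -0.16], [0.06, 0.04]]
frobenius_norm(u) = 0.78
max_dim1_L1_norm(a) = 0.21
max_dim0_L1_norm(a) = 0.14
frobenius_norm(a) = 0.15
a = z @ u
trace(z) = -0.19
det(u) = -0.31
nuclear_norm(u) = 1.11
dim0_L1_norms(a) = [0.13, 0.14]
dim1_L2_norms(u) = [0.54, 0.57]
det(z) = 0.00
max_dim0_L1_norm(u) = 0.67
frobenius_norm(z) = 0.29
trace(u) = -0.02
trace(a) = -0.13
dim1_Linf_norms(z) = [0.23, 0.06]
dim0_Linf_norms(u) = [0.53, 0.55]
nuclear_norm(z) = 0.29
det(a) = -0.00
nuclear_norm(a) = 0.16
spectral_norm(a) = 0.15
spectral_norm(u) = 0.57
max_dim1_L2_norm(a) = 0.15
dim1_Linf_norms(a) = [0.11, 0.03]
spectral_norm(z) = 0.29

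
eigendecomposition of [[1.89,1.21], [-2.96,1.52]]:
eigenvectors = [[-0.05-0.54j, (-0.05+0.54j)], [0.84+0.00j, (0.84-0j)]]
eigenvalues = [(1.7+1.88j), (1.7-1.88j)]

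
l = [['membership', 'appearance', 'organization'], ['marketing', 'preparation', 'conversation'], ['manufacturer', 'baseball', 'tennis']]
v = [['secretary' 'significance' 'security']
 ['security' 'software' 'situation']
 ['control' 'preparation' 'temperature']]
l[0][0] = 'membership'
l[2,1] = 'baseball'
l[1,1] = 'preparation'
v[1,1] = 'software'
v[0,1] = 'significance'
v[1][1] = 'software'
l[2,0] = 'manufacturer'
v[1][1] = 'software'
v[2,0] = 'control'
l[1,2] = 'conversation'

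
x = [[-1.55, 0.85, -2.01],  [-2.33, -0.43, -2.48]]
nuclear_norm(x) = 5.20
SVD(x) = [[-0.60, -0.8], [-0.8, 0.6]] @ diag([4.243894808483672, 0.9584658859476081]) @ [[0.66, -0.04, 0.75],[-0.18, -0.98, 0.11]]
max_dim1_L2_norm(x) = 3.43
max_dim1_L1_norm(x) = 5.24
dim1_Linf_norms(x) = [2.01, 2.48]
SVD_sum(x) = [[-1.69, 0.1, -1.93],  [-2.22, 0.14, -2.54]] + [[0.14,0.75,-0.08], [-0.11,-0.57,0.06]]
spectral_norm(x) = 4.24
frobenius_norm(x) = 4.35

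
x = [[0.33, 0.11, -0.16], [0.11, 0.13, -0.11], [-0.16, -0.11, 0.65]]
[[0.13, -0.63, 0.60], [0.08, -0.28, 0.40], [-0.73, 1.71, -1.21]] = x@[[-0.07,-0.92,0.7],[-0.37,0.73,1.22],[-1.2,2.53,-1.48]]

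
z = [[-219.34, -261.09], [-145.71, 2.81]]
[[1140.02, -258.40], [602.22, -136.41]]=z@[[-4.15,0.94], [-0.88,0.20]]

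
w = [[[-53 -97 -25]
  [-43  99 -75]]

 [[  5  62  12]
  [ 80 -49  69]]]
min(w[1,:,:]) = -49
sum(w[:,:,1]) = 15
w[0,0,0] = -53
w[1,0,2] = 12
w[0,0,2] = -25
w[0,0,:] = [-53, -97, -25]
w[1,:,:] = [[5, 62, 12], [80, -49, 69]]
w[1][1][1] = -49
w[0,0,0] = -53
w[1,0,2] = 12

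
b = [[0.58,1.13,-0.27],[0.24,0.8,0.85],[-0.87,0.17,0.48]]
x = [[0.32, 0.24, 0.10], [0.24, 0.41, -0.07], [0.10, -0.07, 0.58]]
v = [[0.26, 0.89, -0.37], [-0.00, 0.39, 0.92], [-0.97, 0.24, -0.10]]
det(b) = -1.03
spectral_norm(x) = 0.62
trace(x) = 1.31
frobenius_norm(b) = 2.03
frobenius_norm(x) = 0.87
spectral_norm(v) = 1.00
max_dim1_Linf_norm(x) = 0.58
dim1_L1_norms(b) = [1.98, 1.89, 1.52]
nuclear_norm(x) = 1.31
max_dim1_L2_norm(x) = 0.59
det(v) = -1.00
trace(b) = 1.86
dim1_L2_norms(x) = [0.41, 0.48, 0.59]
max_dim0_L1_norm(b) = 2.1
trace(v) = 0.55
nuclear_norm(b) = 3.30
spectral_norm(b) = 1.55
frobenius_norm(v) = 1.73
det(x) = 0.03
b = v + x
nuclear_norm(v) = 3.00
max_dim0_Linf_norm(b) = 1.13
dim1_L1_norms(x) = [0.66, 0.72, 0.75]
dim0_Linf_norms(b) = [0.87, 1.13, 0.85]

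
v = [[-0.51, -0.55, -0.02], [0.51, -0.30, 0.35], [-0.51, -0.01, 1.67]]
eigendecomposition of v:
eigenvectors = [[(-0.12+0.68j), (-0.12-0.68j), -0.05+0.00j], [(0.71+0j), (0.71-0j), (0.16+0j)], [-0.07+0.15j, -0.07-0.15j, (0.99+0j)]]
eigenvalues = [(-0.42+0.56j), (-0.42-0.56j), (1.69+0j)]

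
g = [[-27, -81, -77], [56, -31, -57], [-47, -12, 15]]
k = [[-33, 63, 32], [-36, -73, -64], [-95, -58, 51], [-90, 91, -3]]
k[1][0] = -36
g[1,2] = -57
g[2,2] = 15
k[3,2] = -3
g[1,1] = -31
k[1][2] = -64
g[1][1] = -31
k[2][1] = -58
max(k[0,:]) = 63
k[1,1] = -73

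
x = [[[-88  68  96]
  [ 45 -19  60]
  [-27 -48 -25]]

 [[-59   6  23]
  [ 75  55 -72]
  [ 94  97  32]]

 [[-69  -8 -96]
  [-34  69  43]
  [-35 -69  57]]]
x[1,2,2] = 32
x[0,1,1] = -19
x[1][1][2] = -72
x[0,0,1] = 68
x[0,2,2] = -25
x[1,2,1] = 97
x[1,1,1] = 55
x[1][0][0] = -59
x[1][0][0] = -59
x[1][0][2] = 23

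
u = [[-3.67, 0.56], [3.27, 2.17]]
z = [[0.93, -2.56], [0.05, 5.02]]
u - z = [[-4.6, 3.12], [3.22, -2.85]]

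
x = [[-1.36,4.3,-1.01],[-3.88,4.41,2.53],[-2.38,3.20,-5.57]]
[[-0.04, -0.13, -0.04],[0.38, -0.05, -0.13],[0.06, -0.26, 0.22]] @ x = [[0.65, -0.87, -0.07], [-0.01, 1.0, 0.21], [0.40, -0.18, -1.94]]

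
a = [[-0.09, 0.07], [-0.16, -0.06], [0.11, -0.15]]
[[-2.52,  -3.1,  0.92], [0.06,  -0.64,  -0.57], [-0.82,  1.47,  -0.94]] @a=[[0.82,-0.13], [0.03,0.13], [-0.26,-0.0]]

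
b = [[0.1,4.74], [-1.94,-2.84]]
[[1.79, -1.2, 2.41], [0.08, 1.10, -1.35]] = b @ [[-0.61, -0.2, -0.05], [0.39, -0.25, 0.51]]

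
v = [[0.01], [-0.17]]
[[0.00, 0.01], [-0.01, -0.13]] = v@[[0.05, 0.74]]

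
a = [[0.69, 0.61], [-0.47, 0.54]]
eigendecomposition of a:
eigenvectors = [[0.75+0.00j, 0.75-0.00j], [-0.09+0.65j, (-0.09-0.65j)]]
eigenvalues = [(0.62+0.53j), (0.62-0.53j)]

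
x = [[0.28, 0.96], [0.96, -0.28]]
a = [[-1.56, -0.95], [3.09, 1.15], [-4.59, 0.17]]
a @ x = [[-1.35, -1.23], [1.97, 2.64], [-1.12, -4.45]]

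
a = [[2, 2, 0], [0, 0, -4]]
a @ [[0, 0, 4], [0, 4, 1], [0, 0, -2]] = [[0, 8, 10], [0, 0, 8]]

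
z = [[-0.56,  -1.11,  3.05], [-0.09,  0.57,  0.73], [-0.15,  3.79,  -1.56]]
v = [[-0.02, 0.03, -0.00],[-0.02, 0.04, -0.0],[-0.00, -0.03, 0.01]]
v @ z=[[0.01, 0.04, -0.04], [0.01, 0.04, -0.03], [0.00, 0.02, -0.04]]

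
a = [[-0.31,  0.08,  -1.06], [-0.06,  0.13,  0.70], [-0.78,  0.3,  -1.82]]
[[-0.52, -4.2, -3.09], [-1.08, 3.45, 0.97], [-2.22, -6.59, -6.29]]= a@ [[4.98, -1.68, 3.06], [-0.57, 1.26, -1.43], [-1.01, 4.55, 1.91]]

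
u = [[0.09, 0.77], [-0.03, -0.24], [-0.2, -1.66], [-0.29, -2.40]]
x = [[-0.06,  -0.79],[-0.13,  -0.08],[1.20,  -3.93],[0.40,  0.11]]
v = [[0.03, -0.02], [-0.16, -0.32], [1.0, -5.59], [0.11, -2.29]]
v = x + u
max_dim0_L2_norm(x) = 4.01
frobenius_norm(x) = 4.21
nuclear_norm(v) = 6.47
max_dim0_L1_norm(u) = 5.07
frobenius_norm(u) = 3.05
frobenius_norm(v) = 6.13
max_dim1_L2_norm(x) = 4.11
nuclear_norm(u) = 3.05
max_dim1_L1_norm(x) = 5.13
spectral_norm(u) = 3.05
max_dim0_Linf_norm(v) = 5.59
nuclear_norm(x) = 4.70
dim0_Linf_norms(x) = [1.2, 3.93]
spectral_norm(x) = 4.18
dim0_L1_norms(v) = [1.3, 8.22]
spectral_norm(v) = 6.12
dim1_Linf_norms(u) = [0.77, 0.24, 1.66, 2.4]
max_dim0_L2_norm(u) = 3.03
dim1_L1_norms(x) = [0.85, 0.21, 5.13, 0.51]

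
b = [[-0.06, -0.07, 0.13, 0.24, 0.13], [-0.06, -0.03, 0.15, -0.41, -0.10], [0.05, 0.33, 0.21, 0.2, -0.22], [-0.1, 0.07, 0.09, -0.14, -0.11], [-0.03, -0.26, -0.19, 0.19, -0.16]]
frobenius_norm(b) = 0.88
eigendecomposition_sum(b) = [[0.01-0.00j,(0.08-0j),(0.08+0j),-0.04+0.00j,-0.04+0.00j], [(0.01-0j),(0.06-0j),0.06+0.00j,(-0.03+0j),-0.03+0.00j], [0.03-0.00j,0.30-0.00j,0.32+0.00j,(-0.14+0j),(-0.14+0j)], [(0.01-0j),0.06-0.00j,(0.07+0j),-0.03+0.00j,(-0.03+0j)], [-0.01+0.00j,-0.11+0.00j,(-0.12+0j),(0.05+0j),0.05+0.00j]] + [[(-0+0.08j), -0.09-0.02j, (-0.02+0.01j), 0.20-0.04j, (0.02+0.06j)], [0.02-0.04j, 0.04+0.04j, 0.01+0.00j, -0.11-0.05j, 0.01-0.04j], [-0.04+0.03j, (-0.02-0.05j), -0.01-0.01j, 0.09+0.10j, (-0.03+0.03j)], [(-0.03-0.02j), 0.03-0.03j, (-0-0.01j), (-0.03+0.1j), -0.03-0.00j], [(-0.01+0.01j), -0.01-0.02j, -0.01-0.00j, (0.04+0.02j), (-0.01+0.01j)]] + [[(-0-0.08j), (-0.09+0.02j), (-0.02-0.01j), (0.2+0.04j), 0.02-0.06j], [(0.02+0.04j), (0.04-0.04j), 0.01-0.00j, -0.11+0.05j, 0.01+0.04j], [-0.04-0.03j, (-0.02+0.05j), -0.01+0.01j, 0.09-0.10j, -0.03-0.03j], [-0.03+0.02j, (0.03+0.03j), -0.00+0.01j, -0.03-0.10j, (-0.03+0j)], [(-0.01-0.01j), -0.01+0.02j, -0.01+0.00j, (0.04-0.02j), (-0.01-0.01j)]] + [[(-0.03+0.05j), 0.01+0.04j, (0.04-0.03j), (-0.07+0.07j), 0.06+0.00j], [(-0.06-0.09j), -0.08-0.01j, (0.03+0.1j), -0.08-0.16j, (-0.04+0.11j)], [0.05+0.02j, 0.03-0.02j, -0.04-0.03j, (0.08+0.04j), (-0.01-0.06j)], [-0.02-0.02j, -0.02+0.00j, 0.01+0.03j, (-0.03-0.05j), -0.01+0.03j], [-0.11j, -0.06-0.05j, (-0.03+0.1j), (0.03-0.18j), (-0.1+0.07j)]] + [[(-0.03-0.05j),0.01-0.04j,(0.04+0.03j),(-0.07-0.07j),(0.06-0j)], [-0.06+0.09j,-0.08+0.01j,0.03-0.10j,-0.08+0.16j,(-0.04-0.11j)], [0.05-0.02j,0.03+0.02j,(-0.04+0.03j),0.08-0.04j,(-0.01+0.06j)], [(-0.02+0.02j),(-0.02-0j),(0.01-0.03j),-0.03+0.05j,(-0.01-0.03j)], [0.11j,-0.06+0.05j,(-0.03-0.1j),0.03+0.18j,(-0.1-0.07j)]]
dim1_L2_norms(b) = [0.32, 0.45, 0.49, 0.23, 0.41]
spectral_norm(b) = 0.58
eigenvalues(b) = [(0.41+0j), (-0.01+0.22j), (-0.01-0.22j), (-0.28+0.03j), (-0.28-0.03j)]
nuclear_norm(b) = 1.72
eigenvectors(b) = [[(-0.23+0j),  0.70+0.00j,  (0.7-0j),  (0.27+0.19j),  0.27-0.19j],[(-0.17+0j),  (-0.34-0.22j),  (-0.34+0.22j),  -0.50+0.35j,  -0.50-0.35j],[(-0.88+0j),  (0.23+0.38j),  0.23-0.38j,  (0.1-0.29j),  0.10+0.29j],[-0.19+0.00j,  (-0.15+0.31j),  (-0.15-0.31j),  -0.14+0.12j,  -0.14-0.12j],[0.32+0.00j,  0.12+0.10j,  0.12-0.10j,  (-0.63+0j),  -0.63-0.00j]]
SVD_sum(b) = [[0.02, -0.05, -0.06, 0.19, 0.03], [-0.03, 0.10, 0.13, -0.39, -0.06], [0.00, -0.00, -0.0, 0.01, 0.00], [-0.01, 0.05, 0.06, -0.18, -0.03], [0.02, -0.07, -0.08, 0.24, 0.04]] + [[0.01, 0.05, 0.03, 0.03, -0.02], [-0.01, -0.07, -0.04, -0.04, 0.02], [0.04, 0.36, 0.23, 0.19, -0.11], [0.01, 0.04, 0.03, 0.02, -0.01], [-0.02, -0.13, -0.08, -0.07, 0.04]] + [[0.01,0.02,0.04,-0.00,0.14], [-0.00,-0.01,-0.01,0.0,-0.05], [-0.0,-0.01,-0.03,0.00,-0.11], [-0.00,-0.01,-0.02,0.0,-0.07], [-0.01,-0.03,-0.07,0.00,-0.23]] + [[-0.09, -0.09, 0.12, 0.03, -0.02], [-0.05, -0.05, 0.06, 0.01, -0.01], [-0.0, -0.0, 0.0, 0.0, -0.00], [-0.03, -0.03, 0.05, 0.01, -0.01], [-0.03, -0.03, 0.04, 0.01, -0.01]] + [[0.0, -0.0, 0.0, -0.0, -0.0],  [0.03, -0.01, 0.01, -0.00, -0.00],  [0.01, -0.01, 0.01, -0.0, -0.0],  [-0.05, 0.02, -0.02, 0.0, 0.01],  [0.01, -0.0, 0.0, -0.00, -0.0]]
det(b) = 0.00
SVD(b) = [[-0.36, -0.13, -0.45, -0.8, 0.04], [0.74, 0.17, 0.17, -0.43, 0.46], [-0.02, -0.91, 0.35, -0.03, 0.21], [0.33, -0.11, 0.23, -0.30, -0.86], [-0.46, 0.33, 0.77, -0.28, 0.08]] @ diag([0.5810517990118563, 0.5275886001682456, 0.31596616049152554, 0.22027604404196025, 0.07465203066939516]) @ [[-0.07, 0.24, 0.31, -0.91, -0.14], [-0.09, -0.74, -0.48, -0.39, 0.24], [-0.04, -0.13, -0.27, 0.02, -0.95], [0.5, 0.5, -0.68, -0.15, 0.10], [0.86, -0.36, 0.37, -0.03, -0.09]]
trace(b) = -0.18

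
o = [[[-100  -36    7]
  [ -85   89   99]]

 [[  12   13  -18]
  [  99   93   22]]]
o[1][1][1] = 93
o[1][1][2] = 22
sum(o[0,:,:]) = -26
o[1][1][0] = 99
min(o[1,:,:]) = -18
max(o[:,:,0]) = 99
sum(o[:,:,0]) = -74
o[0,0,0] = -100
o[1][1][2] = 22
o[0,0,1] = -36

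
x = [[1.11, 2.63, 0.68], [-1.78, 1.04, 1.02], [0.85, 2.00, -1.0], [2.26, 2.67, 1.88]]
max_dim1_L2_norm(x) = 3.97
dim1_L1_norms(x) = [4.42, 3.84, 3.85, 6.81]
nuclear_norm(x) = 9.34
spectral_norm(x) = 5.14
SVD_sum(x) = [[1.42,2.39,0.85], [0.14,0.23,0.08], [0.86,1.45,0.52], [1.88,3.16,1.13]] + [[-0.17, 0.06, 0.12], [-1.76, 0.6, 1.25], [0.54, -0.18, -0.39], [0.01, -0.0, -0.01]] + [[-0.14,0.19,-0.29], [-0.16,0.21,-0.32], [-0.56,0.73,-1.13], [0.37,-0.49,0.76]]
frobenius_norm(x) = 5.95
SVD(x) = [[-0.56, -0.09, -0.20], [-0.06, -0.95, -0.22], [-0.34, 0.29, -0.79], [-0.75, 0.00, 0.53]] @ diag([5.142437356881285, 2.3589394786477427, 1.84009308640322]) @ [[-0.49, -0.82, -0.29],[0.79, -0.27, -0.56],[0.38, -0.5, 0.78]]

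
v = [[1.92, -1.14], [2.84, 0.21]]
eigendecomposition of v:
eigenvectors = [[0.25+0.47j, (0.25-0.47j)], [(0.84+0j), 0.84-0.00j]]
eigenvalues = [(1.07+1.58j), (1.07-1.58j)]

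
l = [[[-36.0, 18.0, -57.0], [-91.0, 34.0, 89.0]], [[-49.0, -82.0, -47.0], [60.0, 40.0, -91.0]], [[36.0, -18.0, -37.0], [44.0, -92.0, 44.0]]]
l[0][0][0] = -36.0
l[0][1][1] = 34.0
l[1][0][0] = -49.0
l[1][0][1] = -82.0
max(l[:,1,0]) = 60.0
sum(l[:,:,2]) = -99.0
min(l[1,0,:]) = -82.0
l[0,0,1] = 18.0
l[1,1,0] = 60.0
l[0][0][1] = 18.0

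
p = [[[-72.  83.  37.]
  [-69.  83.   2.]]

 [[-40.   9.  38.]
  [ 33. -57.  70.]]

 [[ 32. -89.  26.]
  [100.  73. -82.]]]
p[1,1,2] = 70.0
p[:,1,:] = [[-69.0, 83.0, 2.0], [33.0, -57.0, 70.0], [100.0, 73.0, -82.0]]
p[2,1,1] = 73.0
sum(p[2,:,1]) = -16.0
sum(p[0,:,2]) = 39.0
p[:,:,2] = [[37.0, 2.0], [38.0, 70.0], [26.0, -82.0]]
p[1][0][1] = 9.0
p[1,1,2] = 70.0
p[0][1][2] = 2.0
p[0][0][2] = 37.0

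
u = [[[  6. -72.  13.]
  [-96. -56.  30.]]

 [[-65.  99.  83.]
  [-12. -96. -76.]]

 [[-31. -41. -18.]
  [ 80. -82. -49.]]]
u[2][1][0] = 80.0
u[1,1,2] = -76.0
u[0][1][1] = -56.0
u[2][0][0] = -31.0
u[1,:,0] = [-65.0, -12.0]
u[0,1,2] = 30.0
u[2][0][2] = -18.0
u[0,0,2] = 13.0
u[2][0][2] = -18.0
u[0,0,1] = -72.0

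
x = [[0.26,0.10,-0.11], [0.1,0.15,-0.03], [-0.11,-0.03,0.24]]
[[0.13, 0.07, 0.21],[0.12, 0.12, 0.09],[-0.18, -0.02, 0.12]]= x@[[-0.05, -0.06, 1.25], [0.69, 0.81, -0.02], [-0.70, 0.0, 1.06]]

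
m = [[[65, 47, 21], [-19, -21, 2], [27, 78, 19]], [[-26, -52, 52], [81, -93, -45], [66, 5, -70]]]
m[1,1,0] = 81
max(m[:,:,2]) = 52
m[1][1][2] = -45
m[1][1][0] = 81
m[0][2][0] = 27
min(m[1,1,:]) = -93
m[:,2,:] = [[27, 78, 19], [66, 5, -70]]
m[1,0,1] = -52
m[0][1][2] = 2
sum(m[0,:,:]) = 219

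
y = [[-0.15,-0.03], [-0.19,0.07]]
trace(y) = -0.08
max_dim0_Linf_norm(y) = 0.19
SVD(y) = [[-0.58, -0.81], [-0.81, 0.58]] @ diag([0.2450062109610321, 0.06612077276104887]) @ [[0.99, -0.16],  [0.16, 0.99]]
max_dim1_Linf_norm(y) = 0.19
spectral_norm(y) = 0.25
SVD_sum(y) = [[-0.14, 0.02], [-0.20, 0.03]] + [[-0.01, -0.05], [0.01, 0.04]]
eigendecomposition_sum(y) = [[-0.16, -0.02],[-0.12, -0.02]] + [[0.01, -0.01],[-0.07, 0.09]]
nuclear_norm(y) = 0.31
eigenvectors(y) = [[-0.79, 0.12], [-0.62, -0.99]]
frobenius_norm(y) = 0.25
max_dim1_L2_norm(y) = 0.2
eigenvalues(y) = [-0.17, 0.09]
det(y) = -0.02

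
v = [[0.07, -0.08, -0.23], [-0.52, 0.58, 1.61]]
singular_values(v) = [1.81, 0.0]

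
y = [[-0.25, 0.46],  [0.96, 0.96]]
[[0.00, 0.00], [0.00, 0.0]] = y@[[0.00, -0.00], [-0.00, 0.00]]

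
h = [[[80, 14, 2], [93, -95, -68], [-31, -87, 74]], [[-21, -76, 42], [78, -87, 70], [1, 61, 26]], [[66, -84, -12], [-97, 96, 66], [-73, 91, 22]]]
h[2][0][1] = -84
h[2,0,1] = -84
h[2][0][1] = -84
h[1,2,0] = 1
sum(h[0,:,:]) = -18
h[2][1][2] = 66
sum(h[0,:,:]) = -18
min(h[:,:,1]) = -95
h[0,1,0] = 93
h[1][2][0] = 1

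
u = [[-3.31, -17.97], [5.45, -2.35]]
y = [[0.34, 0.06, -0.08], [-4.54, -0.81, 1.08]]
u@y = [[80.46,14.36,-19.14],[12.52,2.23,-2.97]]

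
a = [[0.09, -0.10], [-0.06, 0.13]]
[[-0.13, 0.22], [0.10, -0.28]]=a @ [[-1.36,0.18], [0.12,-2.08]]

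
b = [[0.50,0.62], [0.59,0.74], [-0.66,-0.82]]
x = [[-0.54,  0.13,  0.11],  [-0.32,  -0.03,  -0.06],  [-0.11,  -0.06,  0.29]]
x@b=[[-0.27, -0.33],  [-0.14, -0.17],  [-0.28, -0.35]]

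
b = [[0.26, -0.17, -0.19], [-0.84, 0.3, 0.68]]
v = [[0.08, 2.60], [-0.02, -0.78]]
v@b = [[-2.16, 0.77, 1.75], [0.65, -0.23, -0.53]]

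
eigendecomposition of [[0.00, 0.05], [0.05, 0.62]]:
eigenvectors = [[-1.00,-0.08], [0.08,-1.00]]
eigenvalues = [-0.0, 0.62]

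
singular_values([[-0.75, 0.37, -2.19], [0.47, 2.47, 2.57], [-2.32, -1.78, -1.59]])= [4.91, 1.73, 1.54]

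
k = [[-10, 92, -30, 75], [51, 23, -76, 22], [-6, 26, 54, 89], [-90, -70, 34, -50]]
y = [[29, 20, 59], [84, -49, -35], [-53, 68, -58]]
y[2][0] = -53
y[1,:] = [84, -49, -35]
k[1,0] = 51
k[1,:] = [51, 23, -76, 22]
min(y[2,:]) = -58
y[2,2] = -58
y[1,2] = -35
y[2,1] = 68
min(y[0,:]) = 20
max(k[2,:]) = 89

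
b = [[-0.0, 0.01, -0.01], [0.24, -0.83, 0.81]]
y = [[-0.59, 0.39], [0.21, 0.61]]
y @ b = [[0.09, -0.33, 0.32], [0.15, -0.5, 0.49]]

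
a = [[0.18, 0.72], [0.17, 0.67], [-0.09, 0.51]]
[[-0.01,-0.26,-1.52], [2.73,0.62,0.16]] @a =[[0.09, -0.96],[0.58, 2.46]]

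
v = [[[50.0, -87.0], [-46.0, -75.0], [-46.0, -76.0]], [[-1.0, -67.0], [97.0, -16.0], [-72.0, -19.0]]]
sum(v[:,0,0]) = 49.0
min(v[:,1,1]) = -75.0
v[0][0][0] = 50.0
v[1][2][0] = -72.0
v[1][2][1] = -19.0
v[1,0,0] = -1.0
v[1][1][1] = -16.0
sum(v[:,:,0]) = -18.0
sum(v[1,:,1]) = -102.0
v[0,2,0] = -46.0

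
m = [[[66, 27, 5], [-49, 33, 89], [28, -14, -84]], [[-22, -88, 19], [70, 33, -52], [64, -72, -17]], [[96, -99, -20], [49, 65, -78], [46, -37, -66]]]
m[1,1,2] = -52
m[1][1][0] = 70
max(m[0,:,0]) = 66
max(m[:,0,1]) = 27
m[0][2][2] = -84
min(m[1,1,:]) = -52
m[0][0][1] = 27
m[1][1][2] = -52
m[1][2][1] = -72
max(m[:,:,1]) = 65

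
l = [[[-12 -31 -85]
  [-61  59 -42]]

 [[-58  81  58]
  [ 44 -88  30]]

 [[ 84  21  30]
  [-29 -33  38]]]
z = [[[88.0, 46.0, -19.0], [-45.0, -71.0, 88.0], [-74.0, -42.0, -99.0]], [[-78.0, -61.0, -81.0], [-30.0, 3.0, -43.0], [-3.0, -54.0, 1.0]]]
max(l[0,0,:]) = -12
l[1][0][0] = -58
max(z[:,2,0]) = -3.0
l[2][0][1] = 21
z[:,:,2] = [[-19.0, 88.0, -99.0], [-81.0, -43.0, 1.0]]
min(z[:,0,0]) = -78.0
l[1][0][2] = 58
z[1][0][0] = -78.0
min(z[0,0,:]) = -19.0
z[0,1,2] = 88.0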